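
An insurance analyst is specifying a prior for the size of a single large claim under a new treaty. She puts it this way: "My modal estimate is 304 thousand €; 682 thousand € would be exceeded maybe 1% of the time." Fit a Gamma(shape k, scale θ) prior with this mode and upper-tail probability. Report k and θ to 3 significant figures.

k ≈ 8.36, θ ≈ 41.3

Gamma(k,θ) with k>1 has mode (k−1)θ, so θ = 304/(k−1).
Need P(X < 682) = 0.99 with θ tied to k this way. Start at k = 2, θ = 304: P(X<682) ≈ 0.656.
Too low — raise k to concentrate. Iterating converges to k ≈ 8.36.
Then θ = 304/(8.36−1) ≈ 41.3.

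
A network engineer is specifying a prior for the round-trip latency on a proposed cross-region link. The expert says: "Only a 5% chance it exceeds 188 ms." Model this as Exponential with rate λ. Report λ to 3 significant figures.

λ ≈ 0.0159

P(T > 188.0) = e^(−λ·188.0) = 0.05, so λ = −ln(0.05)/188.0 = 0.0159.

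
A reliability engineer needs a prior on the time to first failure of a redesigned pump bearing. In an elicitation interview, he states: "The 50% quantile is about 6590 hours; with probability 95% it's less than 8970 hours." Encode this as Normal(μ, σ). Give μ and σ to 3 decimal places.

The p-quantile of Normal(μ,σ) is μ + z_p·σ, with z_{0.5} = 0 and z_{0.95} = 1.645.
Eliminate σ: μ = (z₂·x₁ − z₁·x₂)/(z₂ − z₁) = (1.645·6590 − (0)·8970)/1.645 = 6590.000.
Then σ = (x₂ − x₁)/(z₂ − z₁) = (8970 − 6590)/1.645 = 1446.937.

μ = 6590.000, σ = 1446.937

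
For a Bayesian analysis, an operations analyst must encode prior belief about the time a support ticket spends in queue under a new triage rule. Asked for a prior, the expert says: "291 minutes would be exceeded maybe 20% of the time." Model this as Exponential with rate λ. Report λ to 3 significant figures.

P(T > 291.0) = e^(−λ·291.0) = 0.2, so λ = −ln(0.2)/291.0 = 0.00553.

λ ≈ 0.00553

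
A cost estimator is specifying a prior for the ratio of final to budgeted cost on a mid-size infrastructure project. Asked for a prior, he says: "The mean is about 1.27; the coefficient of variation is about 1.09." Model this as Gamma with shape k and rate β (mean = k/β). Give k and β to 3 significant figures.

For Gamma(k, rate β): mean = k/β, variance = k/β², so CV = 1/√k.
CV = 1.09, hence k = 1/CV² = 0.842.
Then β = k/mean = 0.842/1.27 = 0.663.

k ≈ 0.842, β ≈ 0.663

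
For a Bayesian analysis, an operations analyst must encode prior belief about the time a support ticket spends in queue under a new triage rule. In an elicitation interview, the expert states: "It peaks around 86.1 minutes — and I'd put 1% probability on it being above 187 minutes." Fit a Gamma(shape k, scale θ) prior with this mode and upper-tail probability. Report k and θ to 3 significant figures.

Gamma(k,θ) with k>1 has mode (k−1)θ, so θ = 86.1/(k−1).
Need P(X < 187) = 0.99 with θ tied to k this way. Start at k = 2, θ = 86.1: P(X<187) ≈ 0.639.
Too low — raise k to concentrate. Iterating converges to k ≈ 9.04.
Then θ = 86.1/(9.04−1) ≈ 10.7.

k ≈ 9.04, θ ≈ 10.7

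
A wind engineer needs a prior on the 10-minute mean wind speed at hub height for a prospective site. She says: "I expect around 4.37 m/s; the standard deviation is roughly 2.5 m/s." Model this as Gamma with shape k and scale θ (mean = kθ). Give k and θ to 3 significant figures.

For Gamma(k, scale θ): mean = kθ, variance = kθ², so CV = 1/√k.
CV = SD/mean = 2.5/4.37 = 0.5721, hence k = 1/CV² = 3.06.
Then θ = mean/k = 4.37/3.06 = 1.43.

k ≈ 3.06, θ ≈ 1.43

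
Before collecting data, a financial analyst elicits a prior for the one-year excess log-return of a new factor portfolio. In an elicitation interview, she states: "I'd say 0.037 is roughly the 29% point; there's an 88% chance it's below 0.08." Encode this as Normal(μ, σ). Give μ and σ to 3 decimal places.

For Normal(μ,σ), the p-quantile is μ + z_p·σ. Here z_{0.29} = -0.5534, z_{0.88} = 1.175.
So 0.037 = μ − 0.5534σ and 0.08 = μ + 1.175σ.
Subtracting: σ = (0.08 − 0.037)/(1.175 − (-0.5534)) = 0.025.
Then μ = 0.037 − (-0.5534)·0.025 = 0.051.

μ = 0.051, σ = 0.025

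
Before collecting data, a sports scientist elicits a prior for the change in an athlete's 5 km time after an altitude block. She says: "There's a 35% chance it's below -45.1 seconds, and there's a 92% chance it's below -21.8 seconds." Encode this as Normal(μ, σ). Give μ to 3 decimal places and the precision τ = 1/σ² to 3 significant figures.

μ = -40.085, τ = 0.0059

The p-quantile of Normal(μ,σ) is μ + z_p·σ, with z_{0.35} = -0.3853 and z_{0.92} = 1.405.
Eliminate σ: μ = (z₂·x₁ − z₁·x₂)/(z₂ − z₁) = (1.405·-45.1 − (-0.3853)·-21.8)/1.79 = -40.085.
Then σ = (x₂ − x₁)/(z₂ − z₁) = (-21.8 − -45.1)/1.79 = 13.014.
Precision τ = 1/σ² = 1/13.01² = 0.0059.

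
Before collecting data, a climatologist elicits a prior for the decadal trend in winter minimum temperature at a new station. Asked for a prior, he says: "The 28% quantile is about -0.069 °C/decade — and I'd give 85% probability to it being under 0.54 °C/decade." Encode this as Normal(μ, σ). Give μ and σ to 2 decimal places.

For Normal(μ,σ), the p-quantile is μ + z_p·σ. Here z_{0.28} = -0.5828, z_{0.85} = 1.036.
So -0.069 = μ − 0.5828σ and 0.54 = μ + 1.036σ.
Subtracting: σ = (0.54 − -0.069)/(1.036 − (-0.5828)) = 0.38.
Then μ = -0.069 − (-0.5828)·0.38 = 0.15.

μ = 0.15, σ = 0.38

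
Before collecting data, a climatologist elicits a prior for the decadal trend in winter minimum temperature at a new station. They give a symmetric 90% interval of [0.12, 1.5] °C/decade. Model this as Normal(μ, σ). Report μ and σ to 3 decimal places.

μ = 0.810, σ = 0.419

A symmetric 90% interval runs μ ± z·σ with z = 1.645.
Half-width = 0.69, so σ = 0.69/1.645 = 0.419.
μ is the interval midpoint, 0.810.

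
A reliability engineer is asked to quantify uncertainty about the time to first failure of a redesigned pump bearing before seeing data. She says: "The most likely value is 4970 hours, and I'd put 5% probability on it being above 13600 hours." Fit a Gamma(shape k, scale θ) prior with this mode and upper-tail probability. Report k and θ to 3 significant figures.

Gamma(k,θ) with k>1 has mode (k−1)θ, so θ = 4970/(k−1).
Need P(X < 13600) = 0.95 with θ tied to k this way. Start at k = 2, θ = 4970: P(X<13600) ≈ 0.758.
Too low — raise k to concentrate. Iterating converges to k ≈ 3.65.
Then θ = 4970/(3.65−1) ≈ 1880.

k ≈ 3.65, θ ≈ 1880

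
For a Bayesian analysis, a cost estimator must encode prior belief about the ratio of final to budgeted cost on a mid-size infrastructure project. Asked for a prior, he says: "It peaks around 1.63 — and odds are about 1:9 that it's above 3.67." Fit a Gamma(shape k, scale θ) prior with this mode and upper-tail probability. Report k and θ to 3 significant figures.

k ≈ 3.92, θ ≈ 0.558

Gamma(k,θ) with k>1 has mode (k−1)θ, so θ = 1.63/(k−1).
Need P(X < 3.67) = 0.9 with θ tied to k this way. Start at k = 2, θ = 1.63: P(X<3.67) ≈ 0.658.
Too low — raise k to concentrate. Iterating converges to k ≈ 3.92.
Then θ = 1.63/(3.92−1) ≈ 0.558.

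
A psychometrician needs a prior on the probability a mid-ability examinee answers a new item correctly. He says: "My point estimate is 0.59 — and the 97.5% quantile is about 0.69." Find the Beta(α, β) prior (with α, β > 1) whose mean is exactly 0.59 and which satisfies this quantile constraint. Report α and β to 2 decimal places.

α ≈ 51.90, β ≈ 36.06

With mean 0.59 fixed, write α = 0.59s, β = 0.41s where s = α+β.
Need P(θ < 0.69) = 0.975 under Beta(0.59s, 0.41s). Normal approximation: (q−m)/√(m(1−m)/s) ≈ z_{0.975} = 1.96, so s ≈ 0.59·0.41·(1.96)²/(0.69−0.59)² = 92.9.
At s = 92.9: P(θ<0.69) ≈ 0.978. Adjusting to match 0.975 gives s ≈ 87.96.
So α = 0.59·87.96 ≈ 51.90, β = 0.41·87.96 ≈ 36.06.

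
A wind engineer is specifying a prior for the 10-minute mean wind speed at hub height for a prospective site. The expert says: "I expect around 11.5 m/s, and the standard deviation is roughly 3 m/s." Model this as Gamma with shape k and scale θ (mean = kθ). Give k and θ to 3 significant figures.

For Gamma(k, scale θ): mean = kθ, variance = kθ², so CV = 1/√k.
CV = SD/mean = 3/11.5 = 0.2609, hence k = 1/CV² = 14.7.
Then θ = mean/k = 11.5/14.7 = 0.783.

k ≈ 14.7, θ ≈ 0.783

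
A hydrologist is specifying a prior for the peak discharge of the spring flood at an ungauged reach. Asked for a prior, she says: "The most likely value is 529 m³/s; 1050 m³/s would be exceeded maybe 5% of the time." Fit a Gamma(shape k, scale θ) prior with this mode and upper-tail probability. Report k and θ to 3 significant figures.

Gamma(k,θ) with k>1 has mode (k−1)θ, so θ = 529/(k−1).
Need P(X < 1050) = 0.95 with θ tied to k this way. Start at k = 2, θ = 529: P(X<1050) ≈ 0.590.
Too low — raise k to concentrate. Iterating converges to k ≈ 6.9.
Then θ = 529/(6.9−1) ≈ 89.7.

k ≈ 6.9, θ ≈ 89.7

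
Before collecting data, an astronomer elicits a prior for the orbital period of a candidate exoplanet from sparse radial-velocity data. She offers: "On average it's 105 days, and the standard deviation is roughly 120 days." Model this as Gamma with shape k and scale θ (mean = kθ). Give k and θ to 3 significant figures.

k ≈ 0.766, θ ≈ 137

For Gamma(k, scale θ): mean = kθ, variance = kθ², so CV = 1/√k.
CV = SD/mean = 120/105 = 1.143, hence k = 1/CV² = 0.766.
Then θ = mean/k = 105/0.766 = 137.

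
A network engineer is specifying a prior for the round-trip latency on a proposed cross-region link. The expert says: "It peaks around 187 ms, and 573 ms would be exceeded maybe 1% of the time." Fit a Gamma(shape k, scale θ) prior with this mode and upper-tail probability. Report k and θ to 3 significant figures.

k ≈ 4.57, θ ≈ 52.4

Gamma(k,θ) with k>1 has mode (k−1)θ, so θ = 187/(k−1).
Need P(X < 573) = 0.99 with θ tied to k this way. Start at k = 2, θ = 187: P(X<573) ≈ 0.810.
Too low — raise k to concentrate. Iterating converges to k ≈ 4.57.
Then θ = 187/(4.57−1) ≈ 52.4.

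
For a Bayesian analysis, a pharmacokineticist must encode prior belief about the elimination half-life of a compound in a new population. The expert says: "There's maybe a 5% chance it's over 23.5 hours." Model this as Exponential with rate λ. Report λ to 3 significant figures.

P(T > 23.5) = e^(−λ·23.5) = 0.05, so λ = −ln(0.05)/23.5 = 0.127.

λ ≈ 0.127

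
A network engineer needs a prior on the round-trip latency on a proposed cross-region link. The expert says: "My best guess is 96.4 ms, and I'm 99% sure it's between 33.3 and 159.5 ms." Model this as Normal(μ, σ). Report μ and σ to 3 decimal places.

A symmetric 99% interval runs μ ± z·σ with z = 2.576.
Half-width = 63.1, so σ = 63.1/2.576 = 24.497.
μ is the stated best guess, 96.400.

μ = 96.400, σ = 24.497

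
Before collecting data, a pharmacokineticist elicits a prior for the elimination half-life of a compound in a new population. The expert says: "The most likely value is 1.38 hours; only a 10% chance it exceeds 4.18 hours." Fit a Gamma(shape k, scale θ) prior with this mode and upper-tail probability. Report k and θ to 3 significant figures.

k ≈ 2.55, θ ≈ 0.892

Gamma(k,θ) with k>1 has mode (k−1)θ, so θ = 1.38/(k−1).
Need P(X < 4.18) = 0.9 with θ tied to k this way. Start at k = 2, θ = 1.38: P(X<4.18) ≈ 0.805.
Too low — raise k to concentrate. Iterating converges to k ≈ 2.55.
Then θ = 1.38/(2.55−1) ≈ 0.892.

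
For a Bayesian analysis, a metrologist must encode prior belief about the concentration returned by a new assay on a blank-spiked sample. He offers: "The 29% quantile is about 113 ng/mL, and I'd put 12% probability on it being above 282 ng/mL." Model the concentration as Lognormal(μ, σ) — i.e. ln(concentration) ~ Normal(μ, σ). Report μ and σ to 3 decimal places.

μ ≈ 5.020, σ ≈ 0.529

If T ~ Lognormal(μ,σ) then ln T ~ Normal(μ,σ), so the p-quantile of ln T is μ + z_p·σ.
ln(113) = 4.727 and ln(282) = 5.642; z_{0.29} = -0.5534, z_{0.88} = 1.175.
σ = (5.642 − 4.727)/(1.175 − (-0.5534)) = 0.529.
μ = 4.727 − (-0.5534)·0.529 = 5.020.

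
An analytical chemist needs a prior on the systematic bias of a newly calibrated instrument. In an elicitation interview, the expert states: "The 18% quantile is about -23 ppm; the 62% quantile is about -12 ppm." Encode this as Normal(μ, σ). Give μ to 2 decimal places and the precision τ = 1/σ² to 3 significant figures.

For Normal(μ,σ), the p-quantile is μ + z_p·σ. Here z_{0.18} = -0.9154, z_{0.62} = 0.3055.
So -23 = μ − 0.9154σ and -12 = μ + 0.3055σ.
Subtracting: σ = (-12 − -23)/(0.3055 − (-0.9154)) = 9.01.
Then μ = -23 − (-0.9154)·9.01 = -14.75.
Precision τ = 1/σ² = 1/9.01² = 0.0123.

μ = -14.75, τ = 0.0123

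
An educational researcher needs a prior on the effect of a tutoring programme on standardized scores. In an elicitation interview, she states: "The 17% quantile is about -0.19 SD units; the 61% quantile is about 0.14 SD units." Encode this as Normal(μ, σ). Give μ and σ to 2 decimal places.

μ = 0.07, σ = 0.27

The p-quantile of Normal(μ,σ) is μ + z_p·σ, with z_{0.17} = -0.9542 and z_{0.61} = 0.2793.
Eliminate σ: μ = (z₂·x₁ − z₁·x₂)/(z₂ − z₁) = (0.2793·-0.19 − (-0.9542)·0.14)/1.233 = 0.07.
Then σ = (x₂ − x₁)/(z₂ − z₁) = (0.14 − -0.19)/1.233 = 0.27.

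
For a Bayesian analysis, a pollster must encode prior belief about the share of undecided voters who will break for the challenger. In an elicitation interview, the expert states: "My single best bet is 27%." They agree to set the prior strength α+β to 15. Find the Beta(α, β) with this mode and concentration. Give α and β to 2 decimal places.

α = 4.51, β = 10.49

For α,β > 1 the Beta mode is (α−1)/(α+β−2). With α+β = 15, the mode is (α−1)/13.
Set (α−1)/13 = 0.27 → α = 1 + 0.27·13 = 4.51.
β = 15 − α = 10.49.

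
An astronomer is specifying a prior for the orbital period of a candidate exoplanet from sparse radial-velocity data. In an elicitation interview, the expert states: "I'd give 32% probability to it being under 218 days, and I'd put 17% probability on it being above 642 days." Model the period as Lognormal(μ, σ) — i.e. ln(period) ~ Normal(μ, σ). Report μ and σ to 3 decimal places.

μ ≈ 5.740, σ ≈ 0.760

If T ~ Lognormal(μ,σ) then ln T ~ Normal(μ,σ), so the p-quantile of ln T is μ + z_p·σ.
ln(218) = 5.384 and ln(642) = 6.465; z_{0.32} = -0.4677, z_{0.83} = 0.9542.
σ = (6.465 − 5.384)/(0.9542 − (-0.4677)) = 0.760.
μ = 5.384 − (-0.4677)·0.760 = 5.740.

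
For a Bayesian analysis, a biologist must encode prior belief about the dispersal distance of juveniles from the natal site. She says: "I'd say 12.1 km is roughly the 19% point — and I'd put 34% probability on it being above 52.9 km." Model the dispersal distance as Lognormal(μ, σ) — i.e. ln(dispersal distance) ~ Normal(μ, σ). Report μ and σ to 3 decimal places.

If T ~ Lognormal(μ,σ) then ln T ~ Normal(μ,σ), so the p-quantile of ln T is μ + z_p·σ.
ln(12.1) = 2.493 and ln(52.9) = 3.968; z_{0.19} = -0.8779, z_{0.66} = 0.4125.
σ = (3.968 − 2.493)/(0.4125 − (-0.8779)) = 1.143.
μ = 2.493 − (-0.8779)·1.143 = 3.497.

μ ≈ 3.497, σ ≈ 1.143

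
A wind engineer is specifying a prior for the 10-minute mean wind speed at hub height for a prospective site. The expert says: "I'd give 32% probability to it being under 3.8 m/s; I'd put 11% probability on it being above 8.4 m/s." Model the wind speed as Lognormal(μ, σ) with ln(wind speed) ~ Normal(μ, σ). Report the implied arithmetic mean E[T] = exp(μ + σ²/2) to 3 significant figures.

If T ~ Lognormal(μ,σ) then ln T ~ Normal(μ,σ), so the p-quantile of ln T is μ + z_p·σ.
ln(3.8) = 1.335 and ln(8.4) = 2.128; z_{0.32} = -0.4677, z_{0.89} = 1.227.
σ = (2.128 − 1.335)/(1.227 − (-0.4677)) = 0.468.
μ = 1.335 − (-0.4677)·0.468 = 1.554.
E[T] = exp(μ + σ²/2) = exp(1.554 + 0.1096) = 5.28 m/s.

E[T] ≈ 5.28 m/s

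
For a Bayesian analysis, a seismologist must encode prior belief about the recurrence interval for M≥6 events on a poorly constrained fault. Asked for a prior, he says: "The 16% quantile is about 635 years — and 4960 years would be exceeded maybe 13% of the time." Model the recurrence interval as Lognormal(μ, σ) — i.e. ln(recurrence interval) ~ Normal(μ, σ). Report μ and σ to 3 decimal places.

μ ≈ 7.417, σ ≈ 0.969

If T ~ Lognormal(μ,σ) then ln T ~ Normal(μ,σ), so the p-quantile of ln T is μ + z_p·σ.
ln(635) = 6.454 and ln(4960) = 8.509; z_{0.16} = -0.9945, z_{0.87} = 1.126.
σ = (8.509 − 6.454)/(1.126 − (-0.9945)) = 0.969.
μ = 6.454 − (-0.9945)·0.969 = 7.417.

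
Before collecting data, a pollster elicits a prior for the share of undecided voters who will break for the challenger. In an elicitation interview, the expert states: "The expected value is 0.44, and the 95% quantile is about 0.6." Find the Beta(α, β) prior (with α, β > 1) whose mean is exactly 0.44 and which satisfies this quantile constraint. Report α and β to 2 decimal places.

α ≈ 11.45, β ≈ 14.58

With mean 0.44 fixed, write α = 0.44s, β = 0.56s where s = α+β.
Need P(θ < 0.6) = 0.95 under Beta(0.44s, 0.56s). Normal approximation: (q−m)/√(m(1−m)/s) ≈ z_{0.95} = 1.64, so s ≈ 0.44·0.56·(1.64)²/(0.6−0.44)² = 26.0.
At s = 26.0: P(θ<0.6) ≈ 0.950. Adjusting to match 0.95 gives s ≈ 26.03.
So α = 0.44·26.03 ≈ 11.45, β = 0.56·26.03 ≈ 14.58.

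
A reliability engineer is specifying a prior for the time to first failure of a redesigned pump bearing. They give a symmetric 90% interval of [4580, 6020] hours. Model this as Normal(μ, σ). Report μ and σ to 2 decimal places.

μ = 5300.00, σ = 437.73

A symmetric 90% interval runs μ ± z·σ with z = 1.645.
Half-width = 720, so σ = 720/1.645 = 437.73.
μ is the interval midpoint, 5300.00.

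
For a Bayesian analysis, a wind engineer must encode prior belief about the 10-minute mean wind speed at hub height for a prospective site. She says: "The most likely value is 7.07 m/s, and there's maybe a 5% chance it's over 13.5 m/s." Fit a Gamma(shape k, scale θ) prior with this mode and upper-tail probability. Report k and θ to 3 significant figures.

k ≈ 7.64, θ ≈ 1.06

Gamma(k,θ) with k>1 has mode (k−1)θ, so θ = 7.07/(k−1).
Need P(X < 13.5) = 0.95 with θ tied to k this way. Start at k = 2, θ = 7.07: P(X<13.5) ≈ 0.569.
Too low — raise k to concentrate. Iterating converges to k ≈ 7.64.
Then θ = 7.07/(7.64−1) ≈ 1.06.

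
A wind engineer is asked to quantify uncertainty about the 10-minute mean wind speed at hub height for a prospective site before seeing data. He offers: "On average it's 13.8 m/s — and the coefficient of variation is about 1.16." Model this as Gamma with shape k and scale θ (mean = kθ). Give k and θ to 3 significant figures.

For Gamma(k, scale θ): mean = kθ, variance = kθ², so CV = 1/√k.
CV = 1.16, hence k = 1/CV² = 0.743.
Then θ = mean/k = 13.8/0.743 = 18.6.

k ≈ 0.743, θ ≈ 18.6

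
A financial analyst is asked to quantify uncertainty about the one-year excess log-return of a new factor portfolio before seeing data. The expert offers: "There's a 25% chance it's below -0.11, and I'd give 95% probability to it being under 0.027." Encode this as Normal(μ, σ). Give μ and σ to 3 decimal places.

The p-quantile of Normal(μ,σ) is μ + z_p·σ, with z_{0.25} = -0.6745 and z_{0.95} = 1.645.
Eliminate σ: μ = (z₂·x₁ − z₁·x₂)/(z₂ − z₁) = (1.645·-0.11 − (-0.6745)·0.027)/2.319 = -0.070.
Then σ = (x₂ − x₁)/(z₂ − z₁) = (0.027 − -0.11)/2.319 = 0.059.

μ = -0.070, σ = 0.059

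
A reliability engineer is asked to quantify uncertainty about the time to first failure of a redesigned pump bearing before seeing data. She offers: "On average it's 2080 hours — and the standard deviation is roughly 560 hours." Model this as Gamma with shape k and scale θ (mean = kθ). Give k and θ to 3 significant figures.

k ≈ 13.8, θ ≈ 151

For Gamma(k, scale θ): mean = kθ, variance = kθ², so CV = 1/√k.
CV = SD/mean = 560/2080 = 0.2692, hence k = 1/CV² = 13.8.
Then θ = mean/k = 2080/13.8 = 151.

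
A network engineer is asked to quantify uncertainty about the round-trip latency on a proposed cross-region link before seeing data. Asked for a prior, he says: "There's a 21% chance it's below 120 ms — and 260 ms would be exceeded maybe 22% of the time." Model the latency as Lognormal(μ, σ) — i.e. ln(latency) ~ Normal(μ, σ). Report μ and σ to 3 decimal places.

μ ≈ 5.182, σ ≈ 0.490

If T ~ Lognormal(μ,σ) then ln T ~ Normal(μ,σ), so the p-quantile of ln T is μ + z_p·σ.
ln(120) = 4.787 and ln(260) = 5.561; z_{0.21} = -0.8064, z_{0.78} = 0.7722.
σ = (5.561 − 4.787)/(0.7722 − (-0.8064)) = 0.490.
μ = 4.787 − (-0.8064)·0.490 = 5.182.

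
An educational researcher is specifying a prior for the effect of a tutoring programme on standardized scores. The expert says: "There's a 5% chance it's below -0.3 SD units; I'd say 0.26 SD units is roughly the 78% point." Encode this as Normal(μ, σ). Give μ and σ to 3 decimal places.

μ = 0.081, σ = 0.232

For Normal(μ,σ), the p-quantile is μ + z_p·σ. Here z_{0.05} = -1.645, z_{0.78} = 0.7722.
So -0.3 = μ − 1.645σ and 0.26 = μ + 0.7722σ.
Subtracting: σ = (0.26 − -0.3)/(0.7722 − (-1.645)) = 0.232.
Then μ = -0.3 − (-1.645)·0.232 = 0.081.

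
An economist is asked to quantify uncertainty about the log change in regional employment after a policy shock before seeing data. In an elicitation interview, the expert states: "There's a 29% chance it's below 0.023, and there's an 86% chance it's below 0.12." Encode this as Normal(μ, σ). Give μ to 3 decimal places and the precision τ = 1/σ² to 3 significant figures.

For Normal(μ,σ), the p-quantile is μ + z_p·σ. Here z_{0.29} = -0.5534, z_{0.86} = 1.08.
So 0.023 = μ − 0.5534σ and 0.12 = μ + 1.08σ.
Subtracting: σ = (0.12 − 0.023)/(1.08 − (-0.5534)) = 0.059.
Then μ = 0.023 − (-0.5534)·0.059 = 0.056.
Precision τ = 1/σ² = 1/0.05937² = 284.

μ = 0.056, τ = 284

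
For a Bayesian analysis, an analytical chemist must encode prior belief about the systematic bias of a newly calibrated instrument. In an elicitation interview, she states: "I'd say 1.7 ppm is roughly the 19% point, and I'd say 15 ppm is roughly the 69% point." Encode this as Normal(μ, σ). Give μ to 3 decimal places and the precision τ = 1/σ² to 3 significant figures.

The p-quantile of Normal(μ,σ) is μ + z_p·σ, with z_{0.19} = -0.8779 and z_{0.69} = 0.4959.
Eliminate σ: μ = (z₂·x₁ − z₁·x₂)/(z₂ − z₁) = (0.4959·1.7 − (-0.8779)·15)/1.374 = 10.199.
Then σ = (x₂ − x₁)/(z₂ − z₁) = (15 − 1.7)/1.374 = 9.682.
Precision τ = 1/σ² = 1/9.682² = 0.0107.

μ = 10.199, τ = 0.0107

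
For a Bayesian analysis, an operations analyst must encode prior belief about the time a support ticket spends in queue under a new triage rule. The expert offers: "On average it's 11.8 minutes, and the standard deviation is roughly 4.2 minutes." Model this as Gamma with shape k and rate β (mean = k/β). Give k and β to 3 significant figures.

For Gamma(k, rate β): mean = k/β, variance = k/β², so CV = 1/√k.
CV = SD/mean = 4.2/11.8 = 0.3559, hence k = 1/CV² = 7.89.
Then β = k/mean = 7.89/11.8 = 0.669.

k ≈ 7.89, β ≈ 0.669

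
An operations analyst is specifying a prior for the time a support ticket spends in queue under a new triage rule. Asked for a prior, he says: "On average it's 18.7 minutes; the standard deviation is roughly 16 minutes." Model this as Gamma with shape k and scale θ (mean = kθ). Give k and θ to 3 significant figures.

k ≈ 1.37, θ ≈ 13.7

For Gamma(k, scale θ): mean = kθ, variance = kθ², so CV = 1/√k.
CV = SD/mean = 16/18.7 = 0.8556, hence k = 1/CV² = 1.37.
Then θ = mean/k = 18.7/1.37 = 13.7.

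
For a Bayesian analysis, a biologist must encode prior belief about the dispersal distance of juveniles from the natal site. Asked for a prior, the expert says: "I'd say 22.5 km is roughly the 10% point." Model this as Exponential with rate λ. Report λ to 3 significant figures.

P(T < 22.5) = 1 − e^(−λ·22.5) = 0.1, so λ = −ln(1−0.1)/22.5 = −ln(0.9)/22.5 = 0.00468.

λ ≈ 0.00468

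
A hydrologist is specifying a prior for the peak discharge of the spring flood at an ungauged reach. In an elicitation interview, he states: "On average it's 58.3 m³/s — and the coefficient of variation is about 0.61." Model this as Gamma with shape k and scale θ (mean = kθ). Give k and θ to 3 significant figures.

k ≈ 2.69, θ ≈ 21.7

For Gamma(k, scale θ): mean = kθ, variance = kθ², so CV = 1/√k.
CV = 0.61, hence k = 1/CV² = 2.69.
Then θ = mean/k = 58.3/2.69 = 21.7.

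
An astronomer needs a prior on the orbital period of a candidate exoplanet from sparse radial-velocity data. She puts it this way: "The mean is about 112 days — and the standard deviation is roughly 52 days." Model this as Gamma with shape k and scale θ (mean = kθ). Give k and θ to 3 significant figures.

For Gamma(k, scale θ): mean = kθ, variance = kθ², so CV = 1/√k.
CV = SD/mean = 52/112 = 0.4643, hence k = 1/CV² = 4.64.
Then θ = mean/k = 112/4.64 = 24.1.

k ≈ 4.64, θ ≈ 24.1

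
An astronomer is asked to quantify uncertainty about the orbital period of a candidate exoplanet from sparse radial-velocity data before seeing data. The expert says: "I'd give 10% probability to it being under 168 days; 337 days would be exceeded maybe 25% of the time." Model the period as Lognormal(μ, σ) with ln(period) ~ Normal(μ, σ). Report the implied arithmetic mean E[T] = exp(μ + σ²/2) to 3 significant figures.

If T ~ Lognormal(μ,σ) then ln T ~ Normal(μ,σ), so the p-quantile of ln T is μ + z_p·σ.
ln(168) = 5.124 and ln(337) = 5.82; z_{0.1} = -1.282, z_{0.75} = 0.6745.
σ = (5.82 − 5.124)/(0.6745 − (-1.282)) = 0.356.
μ = 5.124 − (-1.282)·0.356 = 5.580.
E[T] = exp(μ + σ²/2) = exp(5.580 + 0.0633) = 282 days.

E[T] ≈ 282 days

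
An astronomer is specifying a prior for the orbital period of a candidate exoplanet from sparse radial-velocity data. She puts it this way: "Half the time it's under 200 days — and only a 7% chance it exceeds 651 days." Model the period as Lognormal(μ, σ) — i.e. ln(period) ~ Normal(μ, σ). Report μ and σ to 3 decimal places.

μ ≈ 5.298, σ ≈ 0.800

If T ~ Lognormal(μ,σ) then ln T ~ Normal(μ,σ), so the p-quantile of ln T is μ + z_p·σ.
ln(200) = 5.298 and ln(651) = 6.479; z_{0.5} = 0, z_{0.93} = 1.476.
σ = (6.479 − 5.298)/(1.476 − (0)) = 0.800.
μ = 5.298 − (0)·0.800 = 5.298.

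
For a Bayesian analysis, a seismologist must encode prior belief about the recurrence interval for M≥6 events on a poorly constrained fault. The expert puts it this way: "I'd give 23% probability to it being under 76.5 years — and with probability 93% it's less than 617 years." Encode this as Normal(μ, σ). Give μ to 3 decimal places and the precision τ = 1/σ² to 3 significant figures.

For Normal(μ,σ), the p-quantile is μ + z_p·σ. Here z_{0.23} = -0.7388, z_{0.93} = 1.476.
So 76.5 = μ − 0.7388σ and 617 = μ + 1.476σ.
Subtracting: σ = (617 − 76.5)/(1.476 − (-0.7388)) = 244.058.
Then μ = 76.5 − (-0.7388)·244.058 = 256.821.
Precision τ = 1/σ² = 1/244.1² = 1.68e-05.

μ = 256.821, τ = 1.68e-05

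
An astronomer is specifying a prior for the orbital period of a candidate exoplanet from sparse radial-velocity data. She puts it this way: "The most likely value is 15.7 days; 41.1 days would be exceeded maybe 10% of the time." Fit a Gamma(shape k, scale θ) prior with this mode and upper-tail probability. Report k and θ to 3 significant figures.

Gamma(k,θ) with k>1 has mode (k−1)θ, so θ = 15.7/(k−1).
Need P(X < 41.1) = 0.9 with θ tied to k this way. Start at k = 2, θ = 15.7: P(X<41.1) ≈ 0.736.
Too low — raise k to concentrate. Iterating converges to k ≈ 3.07.
Then θ = 15.7/(3.07−1) ≈ 7.58.

k ≈ 3.07, θ ≈ 7.58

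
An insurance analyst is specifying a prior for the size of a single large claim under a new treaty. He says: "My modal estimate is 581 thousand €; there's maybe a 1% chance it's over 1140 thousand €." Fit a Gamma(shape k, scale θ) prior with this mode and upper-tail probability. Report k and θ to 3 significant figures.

k ≈ 11.8, θ ≈ 53.5

Gamma(k,θ) with k>1 has mode (k−1)θ, so θ = 581/(k−1).
Need P(X < 1140) = 0.99 with θ tied to k this way. Start at k = 2, θ = 581: P(X<1140) ≈ 0.584.
Too low — raise k to concentrate. Iterating converges to k ≈ 11.8.
Then θ = 581/(11.8−1) ≈ 53.5.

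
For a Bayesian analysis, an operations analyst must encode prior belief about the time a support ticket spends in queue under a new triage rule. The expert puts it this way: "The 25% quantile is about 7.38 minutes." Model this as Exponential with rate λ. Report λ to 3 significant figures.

λ ≈ 0.039

P(T < 7.38) = 1 − e^(−λ·7.38) = 0.25, so λ = −ln(1−0.25)/7.38 = −ln(0.75)/7.38 = 0.039.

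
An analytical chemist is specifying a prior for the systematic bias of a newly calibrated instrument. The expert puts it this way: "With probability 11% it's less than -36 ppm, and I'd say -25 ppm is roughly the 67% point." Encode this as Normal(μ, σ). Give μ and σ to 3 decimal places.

The p-quantile of Normal(μ,σ) is μ + z_p·σ, with z_{0.11} = -1.227 and z_{0.67} = 0.4399.
Eliminate σ: μ = (z₂·x₁ − z₁·x₂)/(z₂ − z₁) = (0.4399·-36 − (-1.227)·-25)/1.666 = -27.904.
Then σ = (x₂ − x₁)/(z₂ − z₁) = (-25 − -36)/1.666 = 6.601.

μ = -27.904, σ = 6.601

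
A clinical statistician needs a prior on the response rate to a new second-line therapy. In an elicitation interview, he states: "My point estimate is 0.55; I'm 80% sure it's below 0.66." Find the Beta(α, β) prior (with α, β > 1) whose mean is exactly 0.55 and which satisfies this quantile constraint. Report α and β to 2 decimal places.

With mean 0.55 fixed, write α = 0.55s, β = 0.45s where s = α+β.
Need P(θ < 0.66) = 0.8 under Beta(0.55s, 0.45s). Normal approximation: (q−m)/√(m(1−m)/s) ≈ z_{0.8} = 0.842, so s ≈ 0.55·0.45·(0.842)²/(0.66−0.55)² = 14.5.
At s = 14.5: P(θ<0.66) ≈ 0.798. Adjusting to match 0.8 gives s ≈ 14.76.
So α = 0.55·14.76 ≈ 8.12, β = 0.45·14.76 ≈ 6.64.

α ≈ 8.12, β ≈ 6.64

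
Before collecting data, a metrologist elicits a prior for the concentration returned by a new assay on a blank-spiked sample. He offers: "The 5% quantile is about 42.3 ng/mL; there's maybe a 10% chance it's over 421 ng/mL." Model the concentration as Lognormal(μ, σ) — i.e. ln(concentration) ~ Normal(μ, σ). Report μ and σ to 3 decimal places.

If T ~ Lognormal(μ,σ) then ln T ~ Normal(μ,σ), so the p-quantile of ln T is μ + z_p·σ.
ln(42.3) = 3.745 and ln(421) = 6.043; z_{0.05} = -1.645, z_{0.9} = 1.282.
σ = (6.043 − 3.745)/(1.282 − (-1.645)) = 0.785.
μ = 3.745 − (-1.645)·0.785 = 5.036.

μ ≈ 5.036, σ ≈ 0.785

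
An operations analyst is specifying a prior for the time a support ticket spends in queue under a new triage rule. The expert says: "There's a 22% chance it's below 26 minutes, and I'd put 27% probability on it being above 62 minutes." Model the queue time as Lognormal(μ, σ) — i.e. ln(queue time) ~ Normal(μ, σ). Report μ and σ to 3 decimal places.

μ ≈ 3.743, σ ≈ 0.627

If T ~ Lognormal(μ,σ) then ln T ~ Normal(μ,σ), so the p-quantile of ln T is μ + z_p·σ.
ln(26) = 3.258 and ln(62) = 4.127; z_{0.22} = -0.7722, z_{0.73} = 0.6128.
σ = (4.127 − 3.258)/(0.6128 − (-0.7722)) = 0.627.
μ = 3.258 − (-0.7722)·0.627 = 3.743.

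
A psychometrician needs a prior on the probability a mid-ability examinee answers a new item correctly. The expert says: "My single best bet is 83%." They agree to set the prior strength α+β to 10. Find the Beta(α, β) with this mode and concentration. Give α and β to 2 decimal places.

α = 7.64, β = 2.36

For α,β > 1 the Beta mode is (α−1)/(α+β−2). With α+β = 10, the mode is (α−1)/8.
Set (α−1)/8 = 0.83 → α = 1 + 0.83·8 = 7.64.
β = 10 − α = 2.36.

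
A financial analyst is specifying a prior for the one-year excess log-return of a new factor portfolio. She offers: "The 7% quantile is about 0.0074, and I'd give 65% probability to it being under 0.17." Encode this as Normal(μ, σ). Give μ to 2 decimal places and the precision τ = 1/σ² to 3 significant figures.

μ = 0.14, τ = 131

For Normal(μ,σ), the p-quantile is μ + z_p·σ. Here z_{0.07} = -1.476, z_{0.65} = 0.3853.
So 0.0074 = μ − 1.476σ and 0.17 = μ + 0.3853σ.
Subtracting: σ = (0.17 − 0.0074)/(0.3853 − (-1.476)) = 0.09.
Then μ = 0.0074 − (-1.476)·0.09 = 0.14.
Precision τ = 1/σ² = 1/0.08737² = 131.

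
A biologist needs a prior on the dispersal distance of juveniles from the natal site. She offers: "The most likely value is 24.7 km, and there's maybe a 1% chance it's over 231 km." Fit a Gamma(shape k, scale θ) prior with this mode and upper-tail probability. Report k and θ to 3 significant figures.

k ≈ 1.64, θ ≈ 38.9

Gamma(k,θ) with k>1 has mode (k−1)θ, so θ = 24.7/(k−1).
Need P(X < 231) = 0.99 with θ tied to k this way. Start at k = 2, θ = 24.7: P(X<231) ≈ 0.999.
Too high — lower k to spread out. Iterating converges to k ≈ 1.64.
Then θ = 24.7/(1.64−1) ≈ 38.9.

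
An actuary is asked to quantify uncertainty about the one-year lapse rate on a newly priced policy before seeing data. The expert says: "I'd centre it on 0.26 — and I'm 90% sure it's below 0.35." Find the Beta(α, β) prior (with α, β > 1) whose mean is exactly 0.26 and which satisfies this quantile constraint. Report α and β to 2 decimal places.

α ≈ 10.58, β ≈ 30.11

With mean 0.26 fixed, write α = 0.26s, β = 0.74s where s = α+β.
Need P(θ < 0.35) = 0.9 under Beta(0.26s, 0.74s). Normal approximation: (q−m)/√(m(1−m)/s) ≈ z_{0.9} = 1.28, so s ≈ 0.26·0.74·(1.28)²/(0.35−0.26)² = 39.0.
At s = 39.0: P(θ<0.35) ≈ 0.896. Adjusting to match 0.9 gives s ≈ 40.68.
So α = 0.26·40.68 ≈ 10.58, β = 0.74·40.68 ≈ 30.11.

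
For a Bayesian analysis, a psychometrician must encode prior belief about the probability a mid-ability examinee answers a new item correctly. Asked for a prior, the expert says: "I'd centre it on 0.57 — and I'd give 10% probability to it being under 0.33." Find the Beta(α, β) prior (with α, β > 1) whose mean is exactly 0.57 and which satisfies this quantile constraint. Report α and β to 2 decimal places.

With mean 0.57 fixed, write α = 0.57s, β = 0.43s where s = α+β.
Need P(θ < 0.33) = 0.1 under Beta(0.57s, 0.43s). Normal approximation: (q−m)/√(m(1−m)/s) ≈ z_{0.1} = -1.28, so s ≈ 0.57·0.43·(-1.28)²/(0.33−0.57)² = 7.0.
At s = 7.0: P(θ<0.33) ≈ 0.098. Adjusting to match 0.1 gives s ≈ 6.89.
So α = 0.57·6.89 ≈ 3.93, β = 0.43·6.89 ≈ 2.96.

α ≈ 3.93, β ≈ 2.96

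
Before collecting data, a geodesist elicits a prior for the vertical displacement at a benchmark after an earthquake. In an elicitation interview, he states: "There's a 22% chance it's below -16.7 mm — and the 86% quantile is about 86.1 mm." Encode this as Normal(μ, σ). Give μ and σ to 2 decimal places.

The p-quantile of Normal(μ,σ) is μ + z_p·σ, with z_{0.22} = -0.7722 and z_{0.86} = 1.08.
Eliminate σ: μ = (z₂·x₁ − z₁·x₂)/(z₂ − z₁) = (1.08·-16.7 − (-0.7722)·86.1)/1.853 = 26.15.
Then σ = (x₂ − x₁)/(z₂ − z₁) = (86.1 − -16.7)/1.853 = 55.49.

μ = 26.15, σ = 55.49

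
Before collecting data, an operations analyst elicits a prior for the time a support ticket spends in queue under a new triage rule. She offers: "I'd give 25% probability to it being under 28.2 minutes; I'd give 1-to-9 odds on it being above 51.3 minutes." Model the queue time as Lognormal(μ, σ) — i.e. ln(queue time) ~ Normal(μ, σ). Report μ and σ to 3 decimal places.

If T ~ Lognormal(μ,σ) then ln T ~ Normal(μ,σ), so the p-quantile of ln T is μ + z_p·σ.
ln(28.2) = 3.339 and ln(51.3) = 3.938; z_{0.25} = -0.6745, z_{0.9} = 1.282.
σ = (3.938 − 3.339)/(1.282 − (-0.6745)) = 0.306.
μ = 3.339 − (-0.6745)·0.306 = 3.546.

μ ≈ 3.546, σ ≈ 0.306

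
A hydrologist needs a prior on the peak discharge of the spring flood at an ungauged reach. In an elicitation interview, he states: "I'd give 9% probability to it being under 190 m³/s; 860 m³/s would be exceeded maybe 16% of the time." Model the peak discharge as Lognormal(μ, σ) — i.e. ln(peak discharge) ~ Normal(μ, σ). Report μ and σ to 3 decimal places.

μ ≈ 6.114, σ ≈ 0.647

If T ~ Lognormal(μ,σ) then ln T ~ Normal(μ,σ), so the p-quantile of ln T is μ + z_p·σ.
ln(190) = 5.247 and ln(860) = 6.757; z_{0.09} = -1.341, z_{0.84} = 0.9945.
σ = (6.757 − 5.247)/(0.9945 − (-1.341)) = 0.647.
μ = 5.247 − (-1.341)·0.647 = 6.114.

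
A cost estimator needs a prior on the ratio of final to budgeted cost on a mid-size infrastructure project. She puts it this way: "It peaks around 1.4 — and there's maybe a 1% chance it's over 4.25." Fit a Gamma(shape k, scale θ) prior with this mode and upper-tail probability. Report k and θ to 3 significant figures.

Gamma(k,θ) with k>1 has mode (k−1)θ, so θ = 1.4/(k−1).
Need P(X < 4.25) = 0.99 with θ tied to k this way. Start at k = 2, θ = 1.4: P(X<4.25) ≈ 0.806.
Too low — raise k to concentrate. Iterating converges to k ≈ 4.64.
Then θ = 1.4/(4.64−1) ≈ 0.385.

k ≈ 4.64, θ ≈ 0.385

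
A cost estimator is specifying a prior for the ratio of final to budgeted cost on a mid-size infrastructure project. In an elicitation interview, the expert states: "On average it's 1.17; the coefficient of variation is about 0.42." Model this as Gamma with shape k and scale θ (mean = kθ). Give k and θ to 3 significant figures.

For Gamma(k, scale θ): mean = kθ, variance = kθ², so CV = 1/√k.
CV = 0.42, hence k = 1/CV² = 5.67.
Then θ = mean/k = 1.17/5.67 = 0.206.

k ≈ 5.67, θ ≈ 0.206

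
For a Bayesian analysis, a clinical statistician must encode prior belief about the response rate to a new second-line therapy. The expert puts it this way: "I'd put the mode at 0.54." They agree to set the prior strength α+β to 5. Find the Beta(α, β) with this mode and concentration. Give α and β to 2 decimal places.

For α,β > 1 the Beta mode is (α−1)/(α+β−2). With α+β = 5, the mode is (α−1)/3.
Set (α−1)/3 = 0.54 → α = 1 + 0.54·3 = 2.62.
β = 5 − α = 2.38.

α = 2.62, β = 2.38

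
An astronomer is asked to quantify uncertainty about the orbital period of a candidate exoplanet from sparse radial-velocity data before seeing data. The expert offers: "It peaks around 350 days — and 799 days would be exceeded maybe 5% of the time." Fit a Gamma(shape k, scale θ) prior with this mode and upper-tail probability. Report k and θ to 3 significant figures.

k ≈ 5.02, θ ≈ 87

Gamma(k,θ) with k>1 has mode (k−1)θ, so θ = 350/(k−1).
Need P(X < 799) = 0.95 with θ tied to k this way. Start at k = 2, θ = 350: P(X<799) ≈ 0.665.
Too low — raise k to concentrate. Iterating converges to k ≈ 5.02.
Then θ = 350/(5.02−1) ≈ 87.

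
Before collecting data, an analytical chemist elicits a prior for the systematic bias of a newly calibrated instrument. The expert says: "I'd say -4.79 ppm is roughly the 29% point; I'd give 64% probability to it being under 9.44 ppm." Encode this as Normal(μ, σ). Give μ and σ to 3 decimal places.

μ = 3.846, σ = 15.606

For Normal(μ,σ), the p-quantile is μ + z_p·σ. Here z_{0.29} = -0.5534, z_{0.64} = 0.3585.
So -4.79 = μ − 0.5534σ and 9.44 = μ + 0.3585σ.
Subtracting: σ = (9.44 − -4.79)/(0.3585 − (-0.5534)) = 15.606.
Then μ = -4.79 − (-0.5534)·15.606 = 3.846.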